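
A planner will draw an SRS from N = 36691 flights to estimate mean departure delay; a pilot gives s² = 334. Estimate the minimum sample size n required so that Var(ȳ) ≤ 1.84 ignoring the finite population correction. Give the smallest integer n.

182

Without fpc, n₀ = s²/D = 334/1.84 = 181.5217.
Rounding up, n = 182.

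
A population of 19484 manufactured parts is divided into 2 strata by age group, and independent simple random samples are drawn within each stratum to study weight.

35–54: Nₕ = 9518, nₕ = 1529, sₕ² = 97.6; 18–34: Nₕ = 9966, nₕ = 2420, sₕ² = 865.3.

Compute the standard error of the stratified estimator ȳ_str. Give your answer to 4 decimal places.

Var(ȳ_str) = Σₕ Wₕ²(1 − fₕ)sₕ²/nₕ with Wₕ = Nₕ/N, N = 19484.
35–54: Wₕ = 0.48850339; term = 0.48850339²·(1 − 0.16064299)·97.6/1529 = 0.012785691.
18–34: Wₕ = 0.51149661; term = 0.51149661²·(1 − 0.24282561)·865.3/2420 = 0.070832534.
Sum = 0.083618225.
SE = √(0.083618225) = 0.2892.

0.2892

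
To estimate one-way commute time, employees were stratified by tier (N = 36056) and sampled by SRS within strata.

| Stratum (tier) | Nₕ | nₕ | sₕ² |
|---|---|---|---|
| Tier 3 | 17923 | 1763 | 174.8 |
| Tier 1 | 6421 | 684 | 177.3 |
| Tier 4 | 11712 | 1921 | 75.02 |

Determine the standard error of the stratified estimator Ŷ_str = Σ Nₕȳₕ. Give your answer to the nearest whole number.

Var(Ŷ_str) = Σₕ Nₕ²(1 − fₕ)sₕ²/nₕ.
Tier 3: 17923²·(1 − 1763/17923)·174.8/1763 = 2.8717139 × 10^7.
Tier 1: 6421²·(1 − 684/6421)·177.3/684 = 9.54861 × 10^6.
Tier 4: 11712²·(1 − 1921/11712)·75.02/1921 = 4.4782446 × 10^6.
Sum = 4.2743994 × 10^7.
SE = √(4.2743994 × 10^7) = 6538.

6538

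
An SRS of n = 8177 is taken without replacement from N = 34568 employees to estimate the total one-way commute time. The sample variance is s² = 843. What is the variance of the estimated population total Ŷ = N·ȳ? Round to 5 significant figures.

Var(Ŷ) = N²·Var(ȳ) = N²·(1 − n/N)·s²/n.
f = 8177/34568 = 0.23654825; Var(ȳ) = 0.76345175·843/8177 = 0.078707328.
Var(Ŷ) = 34568² · 0.078707328 = 9.4051056 × 10^7.

9.4051 × 10^7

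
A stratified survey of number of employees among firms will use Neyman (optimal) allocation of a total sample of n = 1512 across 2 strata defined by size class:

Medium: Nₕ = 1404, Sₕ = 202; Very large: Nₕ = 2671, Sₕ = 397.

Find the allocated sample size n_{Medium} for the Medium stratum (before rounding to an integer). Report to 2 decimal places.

319.06

Neyman allocation: nₕ = n·NₕSₕ / Σⱼ NⱼSⱼ.
Σ NⱼSⱼ = 1404·202 + 2671·397 = 1.343995 × 10^6.
n_{Medium} = 1512·1404·202 / (1.343995 × 10^6) = 319.06.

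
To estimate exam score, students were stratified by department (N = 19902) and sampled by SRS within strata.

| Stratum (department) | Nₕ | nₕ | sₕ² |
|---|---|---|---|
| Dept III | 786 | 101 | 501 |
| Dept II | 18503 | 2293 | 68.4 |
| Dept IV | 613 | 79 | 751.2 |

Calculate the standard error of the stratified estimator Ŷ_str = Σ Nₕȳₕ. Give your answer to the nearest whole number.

Var(Ŷ_str) = Σₕ Nₕ²(1 − fₕ)sₕ²/nₕ.
Dept III: 786²·(1 − 101/786)·501/101 = 2.6707268 × 10^6.
Dept II: 18503²·(1 − 2293/18503)·68.4/2293 = 8.9469953 × 10^6.
Dept IV: 613²·(1 − 79/613)·751.2/79 = 3.1126495 × 10^6.
Sum = 1.4730372 × 10^7.
SE = √(1.4730372 × 10^7) = 3838.

3838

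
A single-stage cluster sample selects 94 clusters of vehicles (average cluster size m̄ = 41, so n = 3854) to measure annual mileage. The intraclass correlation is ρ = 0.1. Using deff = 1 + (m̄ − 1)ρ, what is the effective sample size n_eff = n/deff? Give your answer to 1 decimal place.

770.8

deff = 1 + (41 − 1)·0.1 = 1 + 4 = 5.
n_eff = 3854 / 5 = 770.8.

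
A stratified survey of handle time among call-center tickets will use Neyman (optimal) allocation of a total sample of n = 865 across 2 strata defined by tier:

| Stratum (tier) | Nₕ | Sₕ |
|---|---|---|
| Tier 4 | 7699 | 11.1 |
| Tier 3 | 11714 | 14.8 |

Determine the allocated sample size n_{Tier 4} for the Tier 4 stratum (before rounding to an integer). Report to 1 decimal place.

Neyman allocation: nₕ = n·NₕSₕ / Σⱼ NⱼSⱼ.
Σ NⱼSⱼ = 7699·11.1 + 11714·14.8 = 258826.1.
n_{Tier 4} = 865·7699·11.1 / 258826.1 = 285.6.

285.6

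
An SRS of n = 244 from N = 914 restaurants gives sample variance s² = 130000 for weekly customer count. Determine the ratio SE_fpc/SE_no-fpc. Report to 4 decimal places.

0.8562

f = n/N = 244/914 = 0.26695842.
SE_no-fpc = √(s²/n) = 23.082177; SE_fpc = √((1−f)s²/n) = 19.762463.
Ratio = √(1−f) = 0.85617847.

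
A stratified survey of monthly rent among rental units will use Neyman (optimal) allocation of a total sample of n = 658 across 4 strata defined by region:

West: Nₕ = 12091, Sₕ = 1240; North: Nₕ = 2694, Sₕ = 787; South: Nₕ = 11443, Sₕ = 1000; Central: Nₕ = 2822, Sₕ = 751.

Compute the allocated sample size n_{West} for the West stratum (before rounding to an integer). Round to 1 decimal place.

Neyman allocation: nₕ = n·NₕSₕ / Σⱼ NⱼSⱼ.
Σ NⱼSⱼ = 12091·1240 + 2694·787 + 11443·1000 + 2822·751 = 3.067534 × 10^7.
n_{West} = 658·12091·1240 / (3.067534 × 10^7) = 321.6.

321.6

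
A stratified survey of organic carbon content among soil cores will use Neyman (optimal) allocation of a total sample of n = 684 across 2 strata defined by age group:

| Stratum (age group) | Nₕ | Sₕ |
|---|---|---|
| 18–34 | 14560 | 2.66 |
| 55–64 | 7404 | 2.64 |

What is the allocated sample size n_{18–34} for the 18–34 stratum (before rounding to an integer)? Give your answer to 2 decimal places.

Neyman allocation: nₕ = n·NₕSₕ / Σⱼ NⱼSⱼ.
Σ NⱼSⱼ = 14560·2.66 + 7404·2.64 = 58276.16.
n_{18–34} = 684·14560·2.66 / 58276.16 = 454.58.

454.58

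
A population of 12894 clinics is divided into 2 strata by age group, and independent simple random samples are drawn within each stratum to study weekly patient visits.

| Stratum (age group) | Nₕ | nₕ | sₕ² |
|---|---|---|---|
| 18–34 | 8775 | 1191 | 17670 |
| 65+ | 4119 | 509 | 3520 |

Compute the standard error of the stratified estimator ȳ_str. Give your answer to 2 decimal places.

Var(ȳ_str) = Σₕ Wₕ²(1 − fₕ)sₕ²/nₕ with Wₕ = Nₕ/N, N = 12894.
18–34: Wₕ = 0.68054909; term = 0.68054909²·(1 − 0.13572650)·17670/1191 = 5.9387481.
65+: Wₕ = 0.31945091; term = 0.31945091²·(1 − 0.12357368)·3520/509 = 0.61851259.
Sum = 6.5572607.
SE = √(6.5572607) = 2.56.

2.56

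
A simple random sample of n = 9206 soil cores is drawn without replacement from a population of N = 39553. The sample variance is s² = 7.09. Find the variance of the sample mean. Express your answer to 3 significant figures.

Under SRS without replacement, Var(ȳ) = (1 − f)·s²/n with f = n/N = 9206/39553 = 0.23275099.
Var(ȳ) = (1 − 0.23275099)·7.09/9206 = 0.76724901·7.701499 × 10^-4 = 5.9089675 × 10^-4.

5.91 × 10^-4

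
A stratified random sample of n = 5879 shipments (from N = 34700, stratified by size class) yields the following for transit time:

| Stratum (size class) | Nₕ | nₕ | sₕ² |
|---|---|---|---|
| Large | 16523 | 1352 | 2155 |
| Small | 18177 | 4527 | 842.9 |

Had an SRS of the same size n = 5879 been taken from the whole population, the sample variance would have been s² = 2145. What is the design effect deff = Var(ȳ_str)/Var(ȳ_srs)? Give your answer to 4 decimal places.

1.2216

Var(ȳ_str) = Σ Wₕ²(1−fₕ)sₕ²/nₕ with Wₕ = Nₕ/34700:
  Large: (16523/34700)²·(1−1352/16523)·2155/1352 = 0.33182931
  Small: (18177/34700)²·(1−4527/18177)·842.9/4527 = 0.03836732
  → Var(ȳ_str) = 0.37019663.
Var(ȳ_srs) = (1 − 5879/34700)·2145/5879 = 0.30304241.
deff = 0.37019663 / 0.30304241 = 1.2216.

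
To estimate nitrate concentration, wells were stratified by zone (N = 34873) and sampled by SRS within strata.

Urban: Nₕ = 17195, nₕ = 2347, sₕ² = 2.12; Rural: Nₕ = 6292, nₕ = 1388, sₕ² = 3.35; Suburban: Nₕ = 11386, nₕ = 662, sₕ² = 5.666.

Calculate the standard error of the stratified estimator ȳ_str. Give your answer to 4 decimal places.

0.0333

Var(ȳ_str) = Σₕ Wₕ²(1 − fₕ)sₕ²/nₕ with Wₕ = Nₕ/N, N = 34873.
Urban: Wₕ = 0.49307487; term = 0.49307487²·(1 − 0.13649317)·2.12/2347 = 1.8963316 × 10^-4.
Rural: Wₕ = 0.18042612; term = 0.18042612²·(1 − 0.22059758)·3.35/1388 = 6.1237281 × 10^-5.
Suburban: Wₕ = 0.32649901; term = 0.32649901²·(1 − 0.05814158)·5.666/662 = 8.5934577 × 10^-4.
Sum = 0.0011102162.
SE = √(0.0011102162) = 0.0333.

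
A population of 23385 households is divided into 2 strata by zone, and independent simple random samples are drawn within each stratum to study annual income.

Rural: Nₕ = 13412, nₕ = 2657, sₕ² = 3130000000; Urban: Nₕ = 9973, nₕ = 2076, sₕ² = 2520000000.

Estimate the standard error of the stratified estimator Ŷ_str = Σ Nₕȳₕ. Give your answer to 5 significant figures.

Var(Ŷ_str) = Σₕ Nₕ²(1 − fₕ)sₕ²/nₕ.
Rural: 13412²·(1 − 2657/13412)·3130000000/2657 = 1.6992479 × 10^14.
Urban: 9973²·(1 − 2076/9973)·2520000000/2076 = 9.5600717 × 10^13.
Sum = 2.6552551 × 10^14.
SE = √(2.6552551 × 10^14) = 1.6295 × 10^7.

1.6295 × 10^7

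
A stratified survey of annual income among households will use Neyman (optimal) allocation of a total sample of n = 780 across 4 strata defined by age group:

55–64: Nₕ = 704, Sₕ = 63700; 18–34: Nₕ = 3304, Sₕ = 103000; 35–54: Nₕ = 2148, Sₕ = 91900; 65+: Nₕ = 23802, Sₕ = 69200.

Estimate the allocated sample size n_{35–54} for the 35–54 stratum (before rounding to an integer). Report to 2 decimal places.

Neyman allocation: nₕ = n·NₕSₕ / Σⱼ NⱼSⱼ.
Σ NⱼSⱼ = 704·63700 + 3304·103000 + 2148·91900 + 23802·69200 = 2.2296564 × 10^9.
n_{35–54} = 780·2148·91900 / (2.2296564 × 10^9) = 69.06.

69.06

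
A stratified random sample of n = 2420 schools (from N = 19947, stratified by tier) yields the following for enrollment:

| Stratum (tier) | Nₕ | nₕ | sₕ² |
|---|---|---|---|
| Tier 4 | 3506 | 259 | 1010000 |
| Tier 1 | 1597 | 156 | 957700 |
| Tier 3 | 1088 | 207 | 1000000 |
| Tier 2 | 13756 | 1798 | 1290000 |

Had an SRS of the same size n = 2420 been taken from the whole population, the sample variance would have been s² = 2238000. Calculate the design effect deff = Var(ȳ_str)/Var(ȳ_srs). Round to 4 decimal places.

Var(ȳ_str) = Σ Wₕ²(1−fₕ)sₕ²/nₕ with Wₕ = Nₕ/19947:
  Tier 4: (3506/19947)²·(1−259/3506)·1010000/259 = 111.57339
  Tier 1: (1597/19947)²·(1−156/1597)·957700/156 = 35.507379
  Tier 3: (1088/19947)²·(1−207/1088)·1000000/207 = 11.638025
  Tier 2: (13756/19947)²·(1−1798/13756)·1290000/1798 = 296.61668
  → Var(ȳ_str) = 455.33547.
Var(ȳ_srs) = (1 − 2420/19947)·2238000/2420 = 812.59607.
deff = 455.33547 / 812.59607 = 0.5603.

0.5603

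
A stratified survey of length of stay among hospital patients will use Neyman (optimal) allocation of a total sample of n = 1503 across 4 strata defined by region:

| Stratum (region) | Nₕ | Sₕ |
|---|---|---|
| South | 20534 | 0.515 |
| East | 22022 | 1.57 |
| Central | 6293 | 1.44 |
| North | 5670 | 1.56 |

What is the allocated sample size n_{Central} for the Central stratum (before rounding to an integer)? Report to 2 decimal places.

216.00

Neyman allocation: nₕ = n·NₕSₕ / Σⱼ NⱼSⱼ.
Σ NⱼSⱼ = 20534·0.515 + 22022·1.57 + 6293·1.44 + 5670·1.56 = 63056.67.
n_{Central} = 1503·6293·1.44 / 63056.67 = 216.00.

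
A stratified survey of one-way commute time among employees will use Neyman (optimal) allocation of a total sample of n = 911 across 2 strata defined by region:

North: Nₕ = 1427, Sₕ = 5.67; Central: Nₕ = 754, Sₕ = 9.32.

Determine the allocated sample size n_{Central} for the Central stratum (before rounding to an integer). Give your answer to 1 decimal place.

423.4

Neyman allocation: nₕ = n·NₕSₕ / Σⱼ NⱼSⱼ.
Σ NⱼSⱼ = 1427·5.67 + 754·9.32 = 15118.37.
n_{Central} = 911·754·9.32 / 15118.37 = 423.4.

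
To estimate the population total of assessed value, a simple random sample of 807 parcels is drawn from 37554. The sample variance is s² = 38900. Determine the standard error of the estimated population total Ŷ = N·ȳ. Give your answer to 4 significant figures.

Var(Ŷ) = N²·Var(ȳ) = N²·(1 − n/N)·s²/n.
f = 807/37554 = 0.02148906; Var(ȳ) = 0.97851094·38900/807 = 47.16738.
Var(Ŷ) = 37554² · 47.16738 = 6.6520294 × 10^10.
SE(Ŷ) = √(6.6520294 × 10^10) = 257900.

257900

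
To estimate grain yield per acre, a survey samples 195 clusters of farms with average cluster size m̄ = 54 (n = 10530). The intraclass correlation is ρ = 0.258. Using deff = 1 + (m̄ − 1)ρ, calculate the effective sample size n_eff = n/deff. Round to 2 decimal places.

deff = 1 + (54 − 1)·0.258 = 1 + 13.674 = 14.674.
n_eff = 10530 / 14.674 = 717.60.

717.60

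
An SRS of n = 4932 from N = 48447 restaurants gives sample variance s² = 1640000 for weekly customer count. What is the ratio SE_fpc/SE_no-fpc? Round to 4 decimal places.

0.9477

f = n/N = 4932/48447 = 0.10180197.
SE_no-fpc = √(s²/n) = 18.235194; SE_fpc = √((1−f)s²/n) = 17.282097.
Ratio = √(1−f) = 0.94773310.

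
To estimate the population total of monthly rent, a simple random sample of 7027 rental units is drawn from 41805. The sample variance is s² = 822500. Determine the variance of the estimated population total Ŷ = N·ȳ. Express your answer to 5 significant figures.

Var(Ŷ) = N²·Var(ȳ) = N²·(1 − n/N)·s²/n.
f = 7027/41805 = 0.16808994; Var(ȳ) = 0.83191006·822500/7027 = 97.373847.
Var(Ŷ) = 41805² · 97.373847 = 1.7017619 × 10^11.

1.7018 × 10^11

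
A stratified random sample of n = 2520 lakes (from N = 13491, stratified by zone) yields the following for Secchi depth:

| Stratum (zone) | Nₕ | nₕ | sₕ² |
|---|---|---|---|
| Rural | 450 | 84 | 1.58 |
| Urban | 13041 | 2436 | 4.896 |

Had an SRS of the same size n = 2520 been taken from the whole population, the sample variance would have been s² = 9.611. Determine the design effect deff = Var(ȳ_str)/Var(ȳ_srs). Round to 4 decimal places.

0.4979

Var(ȳ_str) = Σ Wₕ²(1−fₕ)sₕ²/nₕ with Wₕ = Nₕ/13491:
  Rural: (450/13491)²·(1−84/450)·1.58/84 = 1.7020923 × 10^-5
  Urban: (13041/13491)²·(1−2436/13041)·4.896/2436 = 0.0015272053
  → Var(ȳ_str) = 0.0015442262.
Var(ȳ_srs) = (1 − 2520/13491)·9.611/2520 = 0.003101488.
deff = 0.0015442262 / 0.003101488 = 0.4979.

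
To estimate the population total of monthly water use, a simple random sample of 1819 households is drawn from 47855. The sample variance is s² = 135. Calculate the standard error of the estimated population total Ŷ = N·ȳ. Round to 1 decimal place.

12786.8

Var(Ŷ) = N²·Var(ȳ) = N²·(1 − n/N)·s²/n.
f = 1819/47855 = 0.03801066; Var(ȳ) = 0.96198934·135/1819 = 0.071395581.
Var(Ŷ) = 47855² · 0.071395581 = 1.6350309 × 10^8.
SE(Ŷ) = √(1.6350309 × 10^8) = 12786.8.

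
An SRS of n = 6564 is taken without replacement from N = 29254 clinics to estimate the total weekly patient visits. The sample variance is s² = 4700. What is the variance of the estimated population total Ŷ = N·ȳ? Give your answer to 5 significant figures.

4.7528 × 10^8

Var(Ŷ) = N²·Var(ȳ) = N²·(1 − n/N)·s²/n.
f = 6564/29254 = 0.22437957; Var(ȳ) = 0.77562043·4700/6564 = 0.55536502.
Var(Ŷ) = 29254² · 0.55536502 = 4.7527945 × 10^8.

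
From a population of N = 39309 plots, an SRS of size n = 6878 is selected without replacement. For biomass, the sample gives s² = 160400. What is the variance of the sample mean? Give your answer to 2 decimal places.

19.24

Under SRS without replacement, Var(ȳ) = (1 − f)·s²/n with f = n/N = 6878/39309 = 0.17497265.
Var(ȳ) = (1 − 0.17497265)·160400/6878 = 0.82502735·23.320733 = 19.240242.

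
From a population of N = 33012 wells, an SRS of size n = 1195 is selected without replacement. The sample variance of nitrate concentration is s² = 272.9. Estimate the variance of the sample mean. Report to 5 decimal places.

0.22010

Under SRS without replacement, Var(ȳ) = (1 − f)·s²/n with f = n/N = 1195/33012 = 0.03619896.
Var(ȳ) = (1 − 0.03619896)·272.9/1195 = 0.96380104·0.2283682 = 0.22010151.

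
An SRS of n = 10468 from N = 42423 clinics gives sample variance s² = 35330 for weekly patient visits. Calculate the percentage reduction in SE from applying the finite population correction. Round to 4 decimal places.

f = n/N = 10468/42423 = 0.24675294.
SE_no-fpc = √(s²/n) = 1.8371303; SE_fpc = √((1−f)s²/n) = 1.5944418.
Ratio = √(1−f) = 0.86789807. Reduction = 100·(1 − 0.86789807) = 13.2102%.

13.2102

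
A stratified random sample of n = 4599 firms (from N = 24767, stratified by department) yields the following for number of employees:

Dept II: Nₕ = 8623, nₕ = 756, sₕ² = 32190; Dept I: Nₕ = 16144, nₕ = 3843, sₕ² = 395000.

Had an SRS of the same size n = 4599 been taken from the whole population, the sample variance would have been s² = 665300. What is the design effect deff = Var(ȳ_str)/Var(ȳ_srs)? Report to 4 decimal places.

Var(ȳ_str) = Σ Wₕ²(1−fₕ)sₕ²/nₕ with Wₕ = Nₕ/24767:
  Dept II: (8623/24767)²·(1−756/8623)·32190/756 = 4.7089048
  Dept I: (16144/24767)²·(1−3843/16144)·395000/3843 = 33.276027
  → Var(ȳ_str) = 37.984932.
Var(ȳ_srs) = (1 − 4599/24767)·665300/4599 = 117.79953.
deff = 37.984932 / 117.79953 = 0.3225.

0.3225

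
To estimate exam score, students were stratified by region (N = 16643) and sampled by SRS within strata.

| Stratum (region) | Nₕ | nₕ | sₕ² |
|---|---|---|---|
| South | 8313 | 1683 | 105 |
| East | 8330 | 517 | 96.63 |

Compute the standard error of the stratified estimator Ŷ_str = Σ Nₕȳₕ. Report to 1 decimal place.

3950.0

Var(Ŷ_str) = Σₕ Nₕ²(1 − fₕ)sₕ²/nₕ.
South: 8313²·(1 − 1683/8313)·105/1683 = 3.4385591 × 10^6.
East: 8330²·(1 − 517/8330)·96.63/517 = 1.216422 × 10^7.
Sum = 1.5602779 × 10^7.
SE = √(1.5602779 × 10^7) = 3950.0.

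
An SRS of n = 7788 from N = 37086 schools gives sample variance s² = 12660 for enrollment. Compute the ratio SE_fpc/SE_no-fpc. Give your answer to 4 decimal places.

f = n/N = 7788/37086 = 0.20999838.
SE_no-fpc = √(s²/n) = 1.2749815; SE_fpc = √((1−f)s²/n) = 1.1332295.
Ratio = √(1−f) = 0.88882035.

0.8888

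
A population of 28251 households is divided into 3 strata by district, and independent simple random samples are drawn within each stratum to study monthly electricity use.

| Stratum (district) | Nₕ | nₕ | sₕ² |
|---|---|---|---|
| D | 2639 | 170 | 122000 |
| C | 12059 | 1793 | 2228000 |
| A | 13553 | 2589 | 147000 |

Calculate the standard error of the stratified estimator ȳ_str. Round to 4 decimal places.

14.4628

Var(ȳ_str) = Σₕ Wₕ²(1 − fₕ)sₕ²/nₕ with Wₕ = Nₕ/N, N = 28251.
D: Wₕ = 0.09341262; term = 0.09341262²·(1 − 0.06441834)·122000/170 = 5.8587334.
C: Wₕ = 0.42685215; term = 0.42685215²·(1 − 0.14868563)·2228000/1793 = 192.74353.
A: Wₕ = 0.47973523; term = 0.47973523²·(1 − 0.19102782)·147000/2589 = 10.571147.
Sum = 209.17341.
SE = √(209.17341) = 14.4628.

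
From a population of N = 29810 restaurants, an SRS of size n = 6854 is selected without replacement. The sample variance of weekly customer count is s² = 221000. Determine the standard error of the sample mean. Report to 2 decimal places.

4.98

Under SRS without replacement, Var(ȳ) = (1 − f)·s²/n with f = n/N = 6854/29810 = 0.22992284.
Var(ȳ) = (1 − 0.22992284)·221000/6854 = 0.77007716·32.243945 = 24.830326.
SE(ȳ) = √(24.830326) = 4.98.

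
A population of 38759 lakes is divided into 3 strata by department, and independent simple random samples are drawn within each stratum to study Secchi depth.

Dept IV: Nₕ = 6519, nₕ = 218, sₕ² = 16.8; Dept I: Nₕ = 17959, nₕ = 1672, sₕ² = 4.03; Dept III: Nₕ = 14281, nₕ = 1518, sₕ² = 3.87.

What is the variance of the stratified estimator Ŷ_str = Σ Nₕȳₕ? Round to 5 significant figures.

Var(Ŷ_str) = Σₕ Nₕ²(1 − fₕ)sₕ²/nₕ.
Dept IV: 6519²·(1 − 218/6519)·16.8/218 = 3.1655068 × 10^6.
Dept I: 17959²·(1 − 1672/17959)·4.03/1672 = 705004.71.
Dept III: 14281²·(1 − 1518/14281)·3.87/1518 = 464676.36.
Sum = 4.3351879 × 10^6.

4.3352 × 10^6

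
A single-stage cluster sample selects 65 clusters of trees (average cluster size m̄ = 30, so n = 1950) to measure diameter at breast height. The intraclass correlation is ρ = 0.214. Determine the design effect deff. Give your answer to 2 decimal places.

deff = 1 + (30 − 1)·0.214 = 1 + 6.206 = 7.206.

7.21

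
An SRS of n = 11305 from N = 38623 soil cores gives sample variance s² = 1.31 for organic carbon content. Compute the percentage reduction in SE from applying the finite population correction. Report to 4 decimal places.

15.8989

f = n/N = 11305/38623 = 0.29270124.
SE_no-fpc = √(s²/n) = 0.010764661; SE_fpc = √((1−f)s²/n) = 0.0090531937.
Ratio = √(1−f) = 0.84101056. Reduction = 100·(1 − 0.84101056) = 15.8989%.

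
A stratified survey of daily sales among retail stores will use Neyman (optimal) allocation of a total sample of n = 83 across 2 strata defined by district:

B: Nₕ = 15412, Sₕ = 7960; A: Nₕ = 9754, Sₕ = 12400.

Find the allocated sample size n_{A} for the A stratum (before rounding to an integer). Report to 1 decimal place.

41.2

Neyman allocation: nₕ = n·NₕSₕ / Σⱼ NⱼSⱼ.
Σ NⱼSⱼ = 15412·7960 + 9754·12400 = 2.4362912 × 10^8.
n_{A} = 83·9754·12400 / (2.4362912 × 10^8) = 41.2.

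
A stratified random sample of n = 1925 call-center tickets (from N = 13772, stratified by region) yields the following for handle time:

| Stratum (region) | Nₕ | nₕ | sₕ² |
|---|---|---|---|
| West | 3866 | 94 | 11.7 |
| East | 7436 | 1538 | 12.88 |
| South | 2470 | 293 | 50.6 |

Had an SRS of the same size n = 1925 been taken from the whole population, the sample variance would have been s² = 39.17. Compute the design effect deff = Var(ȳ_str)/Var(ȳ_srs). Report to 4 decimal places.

Var(ȳ_str) = Σ Wₕ²(1−fₕ)sₕ²/nₕ with Wₕ = Nₕ/13772:
  West: (3866/13772)²·(1−94/3866)·11.7/94 = 0.0095696822
  East: (7436/13772)²·(1−1538/7436)·12.88/1538 = 0.001936465
  South: (2470/13772)²·(1−293/2470)·50.6/293 = 0.004896032
  → Var(ȳ_str) = 0.016402179.
Var(ȳ_srs) = (1 − 1925/13772)·39.17/1925 = 0.017503875.
deff = 0.016402179 / 0.017503875 = 0.9371.

0.9371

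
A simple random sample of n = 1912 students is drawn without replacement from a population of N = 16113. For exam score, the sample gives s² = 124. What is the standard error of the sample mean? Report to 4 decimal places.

Under SRS without replacement, Var(ȳ) = (1 − f)·s²/n with f = n/N = 1912/16113 = 0.11866195.
Var(ȳ) = (1 − 0.11866195)·124/1912 = 0.88133805·0.064853556 = 0.057157907.
SE(ȳ) = √(0.057157907) = 0.2391.

0.2391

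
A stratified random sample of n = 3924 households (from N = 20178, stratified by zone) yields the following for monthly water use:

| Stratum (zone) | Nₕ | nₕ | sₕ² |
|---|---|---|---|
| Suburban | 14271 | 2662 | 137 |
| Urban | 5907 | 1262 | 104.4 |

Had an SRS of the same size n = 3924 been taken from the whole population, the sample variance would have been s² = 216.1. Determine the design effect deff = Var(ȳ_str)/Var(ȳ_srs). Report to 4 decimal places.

0.5977

Var(ȳ_str) = Σ Wₕ²(1−fₕ)sₕ²/nₕ with Wₕ = Nₕ/20178:
  Suburban: (14271/20178)²·(1−2662/14271)·137/2662 = 0.02094139
  Urban: (5907/20178)²·(1−1262/5907)·104.4/1262 = 0.0055749066
  → Var(ȳ_str) = 0.026516297.
Var(ȳ_srs) = (1 − 3924/20178)·216.1/3924 = 0.044361672.
deff = 0.026516297 / 0.044361672 = 0.5977.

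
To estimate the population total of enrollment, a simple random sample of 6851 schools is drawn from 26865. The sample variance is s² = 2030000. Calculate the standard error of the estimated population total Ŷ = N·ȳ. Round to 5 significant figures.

Var(Ŷ) = N²·Var(ȳ) = N²·(1 − n/N)·s²/n.
f = 6851/26865 = 0.25501582; Var(ȳ) = 0.74498418·2030000/6851 = 220.74411.
Var(Ŷ) = 26865² · 220.74411 = 1.5931725 × 10^11.
SE(Ŷ) = √(1.5931725 × 10^11) = 399150.

399150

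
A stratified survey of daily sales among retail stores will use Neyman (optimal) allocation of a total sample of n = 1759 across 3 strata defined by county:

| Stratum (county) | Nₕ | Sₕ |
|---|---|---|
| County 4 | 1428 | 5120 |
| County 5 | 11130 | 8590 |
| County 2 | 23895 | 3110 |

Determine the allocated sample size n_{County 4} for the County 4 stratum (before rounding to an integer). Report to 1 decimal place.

Neyman allocation: nₕ = n·NₕSₕ / Σⱼ NⱼSⱼ.
Σ NⱼSⱼ = 1428·5120 + 11130·8590 + 23895·3110 = 1.7723151 × 10^8.
n_{County 4} = 1759·1428·5120 / (1.7723151 × 10^8) = 72.6.

72.6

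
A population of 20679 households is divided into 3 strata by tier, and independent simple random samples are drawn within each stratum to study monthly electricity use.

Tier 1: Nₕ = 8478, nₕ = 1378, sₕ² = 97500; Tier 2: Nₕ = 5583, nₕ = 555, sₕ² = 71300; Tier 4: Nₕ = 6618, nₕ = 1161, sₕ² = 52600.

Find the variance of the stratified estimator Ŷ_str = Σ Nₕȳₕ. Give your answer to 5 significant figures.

9.5015 × 10^9

Var(Ŷ_str) = Σₕ Nₕ²(1 − fₕ)sₕ²/nₕ.
Tier 1: 8478²·(1 − 1378/8478)·97500/1378 = 4.2589953 × 10^9.
Tier 2: 5583²·(1 − 555/5583)·71300/555 = 3.60628 × 10^9.
Tier 4: 6618²·(1 − 1161/6618)·52600/1161 = 1.6361919 × 10^9.
Sum = 9.5014672 × 10^9.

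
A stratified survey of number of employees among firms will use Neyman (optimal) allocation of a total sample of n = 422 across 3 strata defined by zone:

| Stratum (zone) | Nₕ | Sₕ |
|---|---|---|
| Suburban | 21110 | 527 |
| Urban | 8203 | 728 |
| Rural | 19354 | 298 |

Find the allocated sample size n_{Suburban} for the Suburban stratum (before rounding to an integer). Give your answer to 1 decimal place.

205.3

Neyman allocation: nₕ = n·NₕSₕ / Σⱼ NⱼSⱼ.
Σ NⱼSⱼ = 21110·527 + 8203·728 + 19354·298 = 2.2864246 × 10^7.
n_{Suburban} = 422·21110·527 / (2.2864246 × 10^7) = 205.3.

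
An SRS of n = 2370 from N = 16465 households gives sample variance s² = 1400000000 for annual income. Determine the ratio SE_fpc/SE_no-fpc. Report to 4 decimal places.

f = n/N = 2370/16465 = 0.14394169.
SE_no-fpc = √(s²/n) = 768.58136; SE_fpc = √((1−f)s²/n) = 711.11775.
Ratio = √(1−f) = 0.92523419.

0.9252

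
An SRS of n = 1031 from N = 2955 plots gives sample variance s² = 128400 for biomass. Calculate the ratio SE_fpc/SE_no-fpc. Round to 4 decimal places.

f = n/N = 1031/2955 = 0.34890017.
SE_no-fpc = √(s²/n) = 11.159717; SE_fpc = √((1−f)s²/n) = 9.0048601.
Ratio = √(1−f) = 0.80690757.

0.8069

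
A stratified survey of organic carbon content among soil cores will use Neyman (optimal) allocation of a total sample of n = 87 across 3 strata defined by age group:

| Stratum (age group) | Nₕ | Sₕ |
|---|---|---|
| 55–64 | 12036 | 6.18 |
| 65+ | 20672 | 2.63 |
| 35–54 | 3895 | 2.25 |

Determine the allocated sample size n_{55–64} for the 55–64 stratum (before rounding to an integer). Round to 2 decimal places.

Neyman allocation: nₕ = n·NₕSₕ / Σⱼ NⱼSⱼ.
Σ NⱼSⱼ = 12036·6.18 + 20672·2.63 + 3895·2.25 = 137513.59.
n_{55–64} = 87·12036·6.18 / 137513.59 = 47.06.

47.06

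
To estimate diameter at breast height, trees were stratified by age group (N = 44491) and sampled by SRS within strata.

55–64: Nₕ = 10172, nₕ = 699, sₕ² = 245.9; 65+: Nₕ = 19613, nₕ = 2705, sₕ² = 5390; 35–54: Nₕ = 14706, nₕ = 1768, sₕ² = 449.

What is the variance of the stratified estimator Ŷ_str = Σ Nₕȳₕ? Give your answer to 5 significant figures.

Var(Ŷ_str) = Σₕ Nₕ²(1 − fₕ)sₕ²/nₕ.
55–64: 10172²·(1 − 699/10172)·245.9/699 = 3.3898091 × 10^7.
65+: 19613²·(1 − 2705/19613)·5390/2705 = 6.6078133 × 10^8.
35–54: 14706²·(1 − 1768/14706)·449/1768 = 4.8319874 × 10^7.
Sum = 7.429993 × 10^8.

7.4300 × 10^8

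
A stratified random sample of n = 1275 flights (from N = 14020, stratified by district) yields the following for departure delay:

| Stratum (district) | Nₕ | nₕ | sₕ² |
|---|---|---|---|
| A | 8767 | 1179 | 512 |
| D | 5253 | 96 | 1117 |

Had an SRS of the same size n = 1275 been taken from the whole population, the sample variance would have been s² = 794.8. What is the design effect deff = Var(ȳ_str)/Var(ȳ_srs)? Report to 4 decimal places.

Var(ȳ_str) = Σ Wₕ²(1−fₕ)sₕ²/nₕ with Wₕ = Nₕ/14020:
  A: (8767/14020)²·(1−1179/8767)·512/1179 = 0.1469733
  D: (5253/14020)²·(1−96/5253)·1117/96 = 1.6035793
  → Var(ȳ_str) = 1.7505526.
Var(ȳ_srs) = (1 − 1275/14020)·794.8/1275 = 0.56668211.
deff = 1.7505526 / 0.56668211 = 3.0891.

3.0891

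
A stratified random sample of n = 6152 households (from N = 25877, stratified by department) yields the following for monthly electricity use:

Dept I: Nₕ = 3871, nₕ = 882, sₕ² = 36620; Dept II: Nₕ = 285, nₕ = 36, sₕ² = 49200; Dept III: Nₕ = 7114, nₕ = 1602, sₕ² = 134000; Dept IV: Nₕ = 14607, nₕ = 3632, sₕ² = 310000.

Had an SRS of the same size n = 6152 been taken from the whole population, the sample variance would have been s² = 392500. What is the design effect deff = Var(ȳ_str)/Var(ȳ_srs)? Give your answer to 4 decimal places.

Var(ȳ_str) = Σ Wₕ²(1−fₕ)sₕ²/nₕ with Wₕ = Nₕ/25877:
  Dept I: (3871/25877)²·(1−882/3871)·36620/882 = 0.71741589
  Dept II: (285/25877)²·(1−36/285)·49200/36 = 0.14483681
  Dept III: (7114/25877)²·(1−1602/7114)·134000/1602 = 4.8982112
  Dept IV: (14607/25877)²·(1−3632/14607)·310000/3632 = 20.434008
  → Var(ȳ_str) = 26.194472.
Var(ȳ_srs) = (1 − 6152/25877)·392500/6152 = 48.63248.
deff = 26.194472 / 48.63248 = 0.5386.

0.5386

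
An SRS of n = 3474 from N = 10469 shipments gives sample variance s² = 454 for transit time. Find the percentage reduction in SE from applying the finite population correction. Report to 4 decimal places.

f = n/N = 3474/10469 = 0.33183685.
SE_no-fpc = √(s²/n) = 0.36150393; SE_fpc = √((1−f)s²/n) = 0.29549782.
Ratio = √(1−f) = 0.81741247. Reduction = 100·(1 − 0.81741247) = 18.2588%.

18.2588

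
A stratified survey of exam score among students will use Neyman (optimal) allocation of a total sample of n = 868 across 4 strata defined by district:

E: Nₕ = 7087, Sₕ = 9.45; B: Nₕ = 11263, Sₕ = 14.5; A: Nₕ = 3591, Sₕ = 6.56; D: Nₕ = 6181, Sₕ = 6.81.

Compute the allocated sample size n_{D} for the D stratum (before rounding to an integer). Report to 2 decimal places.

123.46

Neyman allocation: nₕ = n·NₕSₕ / Σⱼ NⱼSⱼ.
Σ NⱼSⱼ = 7087·9.45 + 11263·14.5 + 3591·6.56 + 6181·6.81 = 295935.22.
n_{D} = 868·6181·6.81 / 295935.22 = 123.46.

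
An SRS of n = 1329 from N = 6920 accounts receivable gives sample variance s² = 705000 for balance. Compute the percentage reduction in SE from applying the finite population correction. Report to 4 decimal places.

10.1141

f = n/N = 1329/6920 = 0.19205202.
SE_no-fpc = √(s²/n) = 23.032022; SE_fpc = √((1−f)s²/n) = 20.702546.
Ratio = √(1−f) = 0.89885926. Reduction = 100·(1 − 0.89885926) = 10.1141%.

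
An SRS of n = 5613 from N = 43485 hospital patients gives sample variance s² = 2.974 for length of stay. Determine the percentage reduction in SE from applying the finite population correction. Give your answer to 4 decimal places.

6.6769

f = n/N = 5613/43485 = 0.12907899.
SE_no-fpc = √(s²/n) = 0.023018285; SE_fpc = √((1−f)s²/n) = 0.021481388.
Ratio = √(1−f) = 0.93323149. Reduction = 100·(1 − 0.93323149) = 6.6769%.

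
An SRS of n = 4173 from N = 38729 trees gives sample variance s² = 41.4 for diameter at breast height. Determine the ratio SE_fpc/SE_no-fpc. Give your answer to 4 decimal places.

f = n/N = 4173/38729 = 0.10774872.
SE_no-fpc = √(s²/n) = 0.099603816; SE_fpc = √((1−f)s²/n) = 0.094084822.
Ratio = √(1−f) = 0.94459054.

0.9446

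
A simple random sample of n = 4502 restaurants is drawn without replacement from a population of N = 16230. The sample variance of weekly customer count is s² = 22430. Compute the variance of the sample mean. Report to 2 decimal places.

Under SRS without replacement, Var(ȳ) = (1 − f)·s²/n with f = n/N = 4502/16230 = 0.27738755.
Var(ȳ) = (1 − 0.27738755)·22430/4502 = 0.72261245·4.9822301 = 3.6002215.

3.60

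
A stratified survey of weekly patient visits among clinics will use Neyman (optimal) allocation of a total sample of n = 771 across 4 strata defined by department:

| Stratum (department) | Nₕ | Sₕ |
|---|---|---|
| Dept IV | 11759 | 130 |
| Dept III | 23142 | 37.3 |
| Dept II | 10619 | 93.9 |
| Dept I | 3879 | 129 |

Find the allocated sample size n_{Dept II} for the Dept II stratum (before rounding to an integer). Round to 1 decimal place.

197.7

Neyman allocation: nₕ = n·NₕSₕ / Σⱼ NⱼSⱼ.
Σ NⱼSⱼ = 11759·130 + 23142·37.3 + 10619·93.9 + 3879·129 = 3.8893817 × 10^6.
n_{Dept II} = 771·10619·93.9 / (3.8893817 × 10^6) = 197.7.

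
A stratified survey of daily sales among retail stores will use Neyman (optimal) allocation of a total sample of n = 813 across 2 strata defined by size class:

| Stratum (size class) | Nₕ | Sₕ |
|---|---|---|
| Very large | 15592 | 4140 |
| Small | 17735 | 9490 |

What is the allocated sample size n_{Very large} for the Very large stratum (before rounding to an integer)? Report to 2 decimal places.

225.37

Neyman allocation: nₕ = n·NₕSₕ / Σⱼ NⱼSⱼ.
Σ NⱼSⱼ = 15592·4140 + 17735·9490 = 2.3285603 × 10^8.
n_{Very large} = 813·15592·4140 / (2.3285603 × 10^8) = 225.37.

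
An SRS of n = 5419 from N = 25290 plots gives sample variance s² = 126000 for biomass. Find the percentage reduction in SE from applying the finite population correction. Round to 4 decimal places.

f = n/N = 5419/25290 = 0.21427442.
SE_no-fpc = √(s²/n) = 4.8219832; SE_fpc = √((1−f)s²/n) = 4.274262.
Ratio = √(1−f) = 0.88641163. Reduction = 100·(1 − 0.88641163) = 11.3588%.

11.3588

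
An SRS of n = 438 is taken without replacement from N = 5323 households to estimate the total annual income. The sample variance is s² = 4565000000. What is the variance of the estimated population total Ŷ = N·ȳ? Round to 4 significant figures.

Var(Ŷ) = N²·Var(ȳ) = N²·(1 − n/N)·s²/n.
f = 438/5323 = 0.08228443; Var(ȳ) = 0.91771557·4565000000/438 = 9.5647753 × 10^6.
Var(Ŷ) = 5323² · (9.5647753 × 10^6) = 2.7101149 × 10^14.

2.710 × 10^14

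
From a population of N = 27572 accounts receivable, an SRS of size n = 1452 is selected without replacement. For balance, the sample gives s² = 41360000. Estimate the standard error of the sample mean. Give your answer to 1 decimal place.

164.3

Under SRS without replacement, Var(ȳ) = (1 − f)·s²/n with f = n/N = 1452/27572 = 0.05266212.
Var(ȳ) = (1 − 0.05266212)·41360000/1452 = 0.94733788·28484.848 = 26984.776.
SE(ȳ) = √(26984.776) = 164.3.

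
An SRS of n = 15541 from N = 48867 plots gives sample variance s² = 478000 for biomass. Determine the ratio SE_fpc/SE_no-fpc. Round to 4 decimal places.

0.8258

f = n/N = 15541/48867 = 0.31802648.
SE_no-fpc = √(s²/n) = 5.5459311; SE_fpc = √((1−f)s²/n) = 4.5799235.
Ratio = √(1−f) = 0.82581688.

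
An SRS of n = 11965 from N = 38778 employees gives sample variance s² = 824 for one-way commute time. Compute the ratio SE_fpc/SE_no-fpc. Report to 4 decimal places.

f = n/N = 11965/38778 = 0.30855124.
SE_no-fpc = √(s²/n) = 0.26242624; SE_fpc = √((1−f)s²/n) = 0.21821633.
Ratio = √(1−f) = 0.83153398.

0.8315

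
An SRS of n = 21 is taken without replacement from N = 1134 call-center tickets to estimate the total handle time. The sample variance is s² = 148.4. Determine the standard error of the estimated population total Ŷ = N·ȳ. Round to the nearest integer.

Var(Ŷ) = N²·Var(ȳ) = N²·(1 − n/N)·s²/n.
f = 21/1134 = 0.01851852; Var(ȳ) = 0.98148148·148.4/21 = 6.9358025.
Var(Ŷ) = 1134² · 6.9358025 = 8.9191368 × 10^6.
SE(Ŷ) = √(8.9191368 × 10^6) = 2986.

2986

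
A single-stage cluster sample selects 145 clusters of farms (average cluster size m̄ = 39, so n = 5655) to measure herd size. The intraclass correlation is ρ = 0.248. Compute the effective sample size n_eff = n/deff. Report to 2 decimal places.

deff = 1 + (39 − 1)·0.248 = 1 + 9.424 = 10.424.
n_eff = 5655 / 10.424 = 542.50.

542.50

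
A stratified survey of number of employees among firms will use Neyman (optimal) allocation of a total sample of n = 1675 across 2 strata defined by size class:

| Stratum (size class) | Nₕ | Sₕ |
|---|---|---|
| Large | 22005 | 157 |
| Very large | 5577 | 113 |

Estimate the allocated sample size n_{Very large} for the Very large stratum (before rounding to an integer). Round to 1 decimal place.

258.4

Neyman allocation: nₕ = n·NₕSₕ / Σⱼ NⱼSⱼ.
Σ NⱼSⱼ = 22005·157 + 5577·113 = 4.084986 × 10^6.
n_{Very large} = 1675·5577·113 / (4.084986 × 10^6) = 258.4.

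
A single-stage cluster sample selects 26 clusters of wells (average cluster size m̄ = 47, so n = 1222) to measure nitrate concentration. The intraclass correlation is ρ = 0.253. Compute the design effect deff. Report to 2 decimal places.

deff = 1 + (47 − 1)·0.253 = 1 + 11.638 = 12.638.

12.64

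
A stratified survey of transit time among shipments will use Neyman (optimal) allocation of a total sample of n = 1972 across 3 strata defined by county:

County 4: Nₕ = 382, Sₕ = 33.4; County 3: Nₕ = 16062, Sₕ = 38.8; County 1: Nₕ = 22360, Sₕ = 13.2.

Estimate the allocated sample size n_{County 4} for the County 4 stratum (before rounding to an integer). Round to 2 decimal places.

27.02

Neyman allocation: nₕ = n·NₕSₕ / Σⱼ NⱼSⱼ.
Σ NⱼSⱼ = 382·33.4 + 16062·38.8 + 22360·13.2 = 931116.4.
n_{County 4} = 1972·382·33.4 / 931116.4 = 27.02.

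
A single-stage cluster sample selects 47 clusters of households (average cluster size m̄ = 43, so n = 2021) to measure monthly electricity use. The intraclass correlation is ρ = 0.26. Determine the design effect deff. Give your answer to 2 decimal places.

11.92

deff = 1 + (43 − 1)·0.26 = 1 + 10.92 = 11.92.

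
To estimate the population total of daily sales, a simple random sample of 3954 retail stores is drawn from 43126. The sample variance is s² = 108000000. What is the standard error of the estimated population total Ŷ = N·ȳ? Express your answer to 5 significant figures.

6.7928 × 10^6

Var(Ŷ) = N²·Var(ȳ) = N²·(1 − n/N)·s²/n.
f = 3954/43126 = 0.09168483; Var(ȳ) = 0.90831517·108000000/3954 = 24809.823.
Var(Ŷ) = 43126² · 24809.823 = 4.6142596 × 10^13.
SE(Ŷ) = √(4.6142596 × 10^13) = 6.7928 × 10^6.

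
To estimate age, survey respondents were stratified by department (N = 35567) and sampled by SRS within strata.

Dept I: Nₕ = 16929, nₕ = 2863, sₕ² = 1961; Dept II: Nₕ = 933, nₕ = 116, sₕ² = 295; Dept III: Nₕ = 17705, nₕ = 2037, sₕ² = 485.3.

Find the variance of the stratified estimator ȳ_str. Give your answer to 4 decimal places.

Var(ȳ_str) = Σₕ Wₕ²(1 − fₕ)sₕ²/nₕ with Wₕ = Nₕ/N, N = 35567.
Dept I: Wₕ = 0.47597492; term = 0.47597492²·(1 − 0.16911808)·1961/2863 = 0.12893288.
Dept II: Wₕ = 0.02623218; term = 0.02623218²·(1 − 0.12433012)·295/116 = 0.0015324039.
Dept III: Wₕ = 0.49779290; term = 0.49779290²·(1 − 0.11505225)·485.3/2037 = 0.052243743.
Sum = 0.18270903.

0.1827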